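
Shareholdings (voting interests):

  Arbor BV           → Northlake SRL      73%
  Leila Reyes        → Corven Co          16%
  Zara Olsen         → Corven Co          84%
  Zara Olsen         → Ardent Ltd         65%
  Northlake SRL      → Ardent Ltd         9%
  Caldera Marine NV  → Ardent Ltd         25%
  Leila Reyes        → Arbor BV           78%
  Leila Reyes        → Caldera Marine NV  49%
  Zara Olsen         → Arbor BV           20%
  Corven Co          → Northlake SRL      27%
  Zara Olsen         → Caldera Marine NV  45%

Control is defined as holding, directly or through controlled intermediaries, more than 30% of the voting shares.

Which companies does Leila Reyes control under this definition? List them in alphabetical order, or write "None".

Leila holds 49% of Caldera, so Leila controls Caldera.
Leila holds 78% of Arbor, so Leila controls Arbor.
Arbor holds 73% of Northlake, so Leila controls Northlake.
Northlake and Caldera together hold 9% + 25% = 34% of Ardent, so Leila controls Ardent.
No other company's threshold is met.

Arbor BV, Ardent Ltd, Caldera Marine NV, Northlake SRL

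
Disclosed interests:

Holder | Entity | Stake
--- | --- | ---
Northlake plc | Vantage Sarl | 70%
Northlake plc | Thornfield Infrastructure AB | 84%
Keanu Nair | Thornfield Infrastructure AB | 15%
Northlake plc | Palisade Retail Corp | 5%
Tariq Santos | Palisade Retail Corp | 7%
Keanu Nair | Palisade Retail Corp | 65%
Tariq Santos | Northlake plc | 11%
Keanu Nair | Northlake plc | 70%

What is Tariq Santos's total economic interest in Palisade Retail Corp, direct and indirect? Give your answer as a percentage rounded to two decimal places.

Tariq reaches Palisade along 2 paths.
Via Northlake: 11% × 5% = 0.55%.
Direct stake: 7% = 7%.
Total: 0.55% + 7% = 7.55%.

7.55%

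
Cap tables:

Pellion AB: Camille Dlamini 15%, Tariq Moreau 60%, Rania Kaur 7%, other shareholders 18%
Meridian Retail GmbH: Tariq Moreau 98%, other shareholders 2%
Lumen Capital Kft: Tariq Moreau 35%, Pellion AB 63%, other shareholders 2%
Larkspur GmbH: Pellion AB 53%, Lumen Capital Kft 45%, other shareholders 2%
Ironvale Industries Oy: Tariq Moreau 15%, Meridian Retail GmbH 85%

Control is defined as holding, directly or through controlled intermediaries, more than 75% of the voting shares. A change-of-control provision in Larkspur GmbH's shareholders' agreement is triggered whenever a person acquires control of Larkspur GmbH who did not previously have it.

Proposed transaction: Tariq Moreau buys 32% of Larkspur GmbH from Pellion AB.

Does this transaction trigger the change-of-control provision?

No

The purchase adds only to Tariq's holdings (Pellion's stake shrinks), so Tariq is the only person who could newly come to control Larkspur.
Tariq holds 98% of Meridian, so Tariq controls Meridian.
Tariq and Meridian together hold 15% + 85% = 100% of Ironvale, so Tariq controls Ironvale.
Neither Tariq nor any entity Tariq controls holds any voting interest in Larkspur.
So before the transaction, Tariq does not control Larkspur.
After the purchase, Tariq holds 32% of Larkspur directly, and Pellion's stake falls to 21%.
After the transaction, Tariq's side holds 32% of Larkspur, not > 75%, so Tariq still does not control Larkspur.
No new person acquires control, so the clause is not triggered.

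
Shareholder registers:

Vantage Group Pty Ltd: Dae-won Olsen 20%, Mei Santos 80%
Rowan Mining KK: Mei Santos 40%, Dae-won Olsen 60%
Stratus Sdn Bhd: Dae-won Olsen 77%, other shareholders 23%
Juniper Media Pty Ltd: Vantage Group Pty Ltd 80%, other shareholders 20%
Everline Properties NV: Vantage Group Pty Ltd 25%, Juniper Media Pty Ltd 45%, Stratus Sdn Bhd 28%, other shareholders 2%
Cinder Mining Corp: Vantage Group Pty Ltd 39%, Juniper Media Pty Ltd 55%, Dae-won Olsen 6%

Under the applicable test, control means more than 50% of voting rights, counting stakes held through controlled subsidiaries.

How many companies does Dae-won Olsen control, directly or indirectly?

Dae-won holds 60% of Rowan, so Dae-won controls Rowan.
Dae-won holds 77% of Stratus, so Dae-won controls Stratus.
No other company's threshold is met.
Dae-won controls 2 companies.

2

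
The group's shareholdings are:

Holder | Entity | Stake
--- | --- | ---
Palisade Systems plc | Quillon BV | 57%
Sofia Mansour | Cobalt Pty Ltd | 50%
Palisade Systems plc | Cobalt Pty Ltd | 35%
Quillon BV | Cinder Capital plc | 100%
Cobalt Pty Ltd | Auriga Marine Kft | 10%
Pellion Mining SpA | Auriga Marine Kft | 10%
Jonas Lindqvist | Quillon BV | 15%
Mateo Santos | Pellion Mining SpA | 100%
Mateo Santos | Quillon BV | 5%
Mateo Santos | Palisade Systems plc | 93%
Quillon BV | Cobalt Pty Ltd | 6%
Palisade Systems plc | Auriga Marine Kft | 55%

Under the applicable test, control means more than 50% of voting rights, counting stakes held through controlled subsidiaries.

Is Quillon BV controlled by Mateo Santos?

Mateo holds 93% of Palisade, so Mateo controls Palisade.
Mateo and Palisade together hold 5% + 57% = 62% of Quillon, so Mateo controls Quillon.

Yes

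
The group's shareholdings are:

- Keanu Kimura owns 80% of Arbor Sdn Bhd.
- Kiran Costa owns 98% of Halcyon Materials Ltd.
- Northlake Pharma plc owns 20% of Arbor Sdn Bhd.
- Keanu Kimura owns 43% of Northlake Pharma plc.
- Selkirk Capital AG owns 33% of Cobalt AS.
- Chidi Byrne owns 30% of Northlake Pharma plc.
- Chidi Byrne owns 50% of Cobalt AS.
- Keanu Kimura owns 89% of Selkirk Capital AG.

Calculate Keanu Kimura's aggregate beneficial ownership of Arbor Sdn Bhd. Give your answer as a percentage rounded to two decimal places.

88.60%

Keanu reaches Arbor along 2 paths.
Direct stake: 80% = 80%.
Via Northlake: 43% × 20% = 8.6%.
Total: 80% + 8.6% = 88.6%.
Rounded: 88.60%.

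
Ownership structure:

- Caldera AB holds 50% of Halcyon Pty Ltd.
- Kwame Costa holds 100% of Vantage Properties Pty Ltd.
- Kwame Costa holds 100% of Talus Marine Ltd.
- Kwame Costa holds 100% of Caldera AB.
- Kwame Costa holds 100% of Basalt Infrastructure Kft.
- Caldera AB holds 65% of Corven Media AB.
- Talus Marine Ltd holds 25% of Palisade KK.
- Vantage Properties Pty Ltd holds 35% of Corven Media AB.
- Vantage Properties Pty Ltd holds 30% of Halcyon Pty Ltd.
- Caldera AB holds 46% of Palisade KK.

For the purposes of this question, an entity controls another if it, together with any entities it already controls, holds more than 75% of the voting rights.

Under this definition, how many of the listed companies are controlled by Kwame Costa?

Kwame holds 100% of Talus, so Kwame controls Talus.
Kwame holds 100% of Caldera, so Kwame controls Caldera.
Kwame holds 100% of Vantage, so Kwame controls Vantage.
Caldera and Vantage together hold 65% + 35% = 100% of Corven, so Kwame controls Corven.
Kwame holds 100% of Basalt, so Kwame controls Basalt.
Vantage and Caldera together hold 30% + 50% = 80% of Halcyon, so Kwame controls Halcyon.
No other company's threshold is met.
Kwame controls 6 companies.

6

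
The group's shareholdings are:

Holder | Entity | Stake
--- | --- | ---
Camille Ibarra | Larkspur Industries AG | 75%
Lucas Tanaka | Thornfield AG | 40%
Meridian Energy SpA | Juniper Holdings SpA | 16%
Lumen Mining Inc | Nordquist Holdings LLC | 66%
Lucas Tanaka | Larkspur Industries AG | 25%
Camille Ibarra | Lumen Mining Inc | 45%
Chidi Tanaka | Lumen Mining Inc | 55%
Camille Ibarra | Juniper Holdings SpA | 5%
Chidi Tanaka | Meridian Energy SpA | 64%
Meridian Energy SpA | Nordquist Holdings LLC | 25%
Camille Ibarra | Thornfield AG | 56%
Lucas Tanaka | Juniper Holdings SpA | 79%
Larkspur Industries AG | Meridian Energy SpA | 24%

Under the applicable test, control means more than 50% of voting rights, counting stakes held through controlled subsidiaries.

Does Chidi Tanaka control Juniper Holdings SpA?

No

Chidi holds 55% of Lumen, so Chidi controls Lumen.
Chidi holds 64% of Meridian, so Chidi controls Meridian.
Meridian and Lumen together hold 25% + 66% = 91% of Nordquist, so Chidi controls Nordquist.
In Juniper, Chidi's side holds only 16%, not > 50%.
So Chidi does not control Juniper.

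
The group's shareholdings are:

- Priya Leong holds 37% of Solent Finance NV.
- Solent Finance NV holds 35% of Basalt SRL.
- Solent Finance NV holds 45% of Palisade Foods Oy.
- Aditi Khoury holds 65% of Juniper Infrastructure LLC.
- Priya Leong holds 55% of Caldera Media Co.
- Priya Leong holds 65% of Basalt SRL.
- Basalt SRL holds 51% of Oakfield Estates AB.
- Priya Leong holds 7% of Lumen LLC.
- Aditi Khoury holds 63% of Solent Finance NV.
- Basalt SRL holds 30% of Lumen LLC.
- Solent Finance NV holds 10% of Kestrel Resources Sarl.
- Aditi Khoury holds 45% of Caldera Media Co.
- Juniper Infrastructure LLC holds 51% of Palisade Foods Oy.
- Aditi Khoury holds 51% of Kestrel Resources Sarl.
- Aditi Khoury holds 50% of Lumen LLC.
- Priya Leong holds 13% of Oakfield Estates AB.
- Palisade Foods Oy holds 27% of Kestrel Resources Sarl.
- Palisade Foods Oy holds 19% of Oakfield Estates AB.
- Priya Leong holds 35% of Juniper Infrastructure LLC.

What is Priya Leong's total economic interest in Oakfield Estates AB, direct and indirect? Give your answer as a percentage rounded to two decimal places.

59.31%

Priya reaches Oakfield along 5 paths.
Via Basalt: 65% × 51% = 33.15%.
Via Solent → Basalt: 37% × 35% × 51% = 6.6045%.
Direct stake: 13% = 13%.
Via Juniper → Palisade: 35% × 51% × 19% = 3.3915%.
Via Solent → Palisade: 37% × 45% × 19% = 3.1635%.
Total: 33.15% + 6.6045% + 13% + 3.3915% + 3.1635% = 59.3095%.
Rounded: 59.31%.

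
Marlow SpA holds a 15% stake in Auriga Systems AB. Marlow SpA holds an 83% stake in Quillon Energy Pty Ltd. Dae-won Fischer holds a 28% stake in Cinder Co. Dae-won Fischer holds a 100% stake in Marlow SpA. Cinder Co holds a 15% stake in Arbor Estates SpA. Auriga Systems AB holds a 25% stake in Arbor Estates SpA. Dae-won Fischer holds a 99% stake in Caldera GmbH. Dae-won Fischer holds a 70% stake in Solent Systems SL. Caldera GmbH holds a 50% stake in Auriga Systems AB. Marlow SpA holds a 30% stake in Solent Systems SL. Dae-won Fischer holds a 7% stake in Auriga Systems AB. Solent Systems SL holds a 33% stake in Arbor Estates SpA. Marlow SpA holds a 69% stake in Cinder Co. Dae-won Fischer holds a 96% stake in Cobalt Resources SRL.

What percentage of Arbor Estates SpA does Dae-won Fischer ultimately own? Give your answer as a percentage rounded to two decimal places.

Dae-won reaches Arbor along 7 paths.
Via Marlow → Auriga: 100% × 15% × 25% = 3.75%.
Via Auriga: 7% × 25% = 1.75%.
Via Caldera → Auriga: 99% × 50% × 25% = 12.375%.
Via Marlow → Solent: 100% × 30% × 33% = 9.9%.
Via Solent: 70% × 33% = 23.1%.
Via Marlow → Cinder: 100% × 69% × 15% = 10.35%.
Via Cinder: 28% × 15% = 4.2%.
Total: 3.75% + 1.75% + 12.375% + 9.9% + 23.1% + 10.35% + 4.2% = 65.425%.
Rounded: 65.43%.

65.43%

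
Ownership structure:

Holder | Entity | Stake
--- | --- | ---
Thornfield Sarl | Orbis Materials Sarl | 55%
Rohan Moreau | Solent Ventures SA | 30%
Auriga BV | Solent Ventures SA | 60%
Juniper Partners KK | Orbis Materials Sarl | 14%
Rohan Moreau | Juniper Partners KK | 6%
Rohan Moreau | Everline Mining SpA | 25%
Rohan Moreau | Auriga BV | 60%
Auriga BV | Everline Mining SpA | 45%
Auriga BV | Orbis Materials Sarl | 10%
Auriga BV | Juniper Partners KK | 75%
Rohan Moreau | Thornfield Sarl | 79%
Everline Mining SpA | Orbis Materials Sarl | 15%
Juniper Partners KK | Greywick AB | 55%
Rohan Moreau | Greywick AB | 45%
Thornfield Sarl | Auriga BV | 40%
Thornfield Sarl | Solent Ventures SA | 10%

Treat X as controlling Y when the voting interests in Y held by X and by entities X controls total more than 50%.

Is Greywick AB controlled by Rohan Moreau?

Rohan holds 79% of Thornfield, so Rohan controls Thornfield.
Rohan and Thornfield together hold 60% + 40% = 100% of Auriga, so Rohan controls Auriga.
Rohan and Auriga together hold 6% + 75% = 81% of Juniper, so Rohan controls Juniper.
Juniper and Rohan together hold 55% + 45% = 100% of Greywick, so Rohan controls Greywick.

Yes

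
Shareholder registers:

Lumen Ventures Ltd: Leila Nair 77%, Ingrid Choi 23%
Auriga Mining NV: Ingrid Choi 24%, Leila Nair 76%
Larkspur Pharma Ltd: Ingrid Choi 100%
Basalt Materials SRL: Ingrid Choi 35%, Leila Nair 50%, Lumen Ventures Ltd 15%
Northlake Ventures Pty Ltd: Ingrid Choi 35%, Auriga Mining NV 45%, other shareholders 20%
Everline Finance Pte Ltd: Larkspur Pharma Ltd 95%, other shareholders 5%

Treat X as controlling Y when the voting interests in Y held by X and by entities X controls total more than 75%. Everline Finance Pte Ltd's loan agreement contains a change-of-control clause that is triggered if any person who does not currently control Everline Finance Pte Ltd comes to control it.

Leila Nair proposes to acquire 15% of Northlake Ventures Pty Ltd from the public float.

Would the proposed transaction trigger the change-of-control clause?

The purchase changes only Leila's holdings, so Leila is the only person who could newly come to control Everline.
Leila holds 77% of Lumen, so Leila controls Lumen.
Leila holds 76% of Auriga, so Leila controls Auriga.
Neither Leila nor any entity Leila controls holds any voting interest in Everline.
So before the transaction, Leila does not control Everline.
After the purchase, Leila holds 15% of Northlake directly.
Leila's side now holds 45% + 15% = 60% of Northlake, not > 75%, so Leila still does not control Northlake.
After the transaction, neither Leila nor any entity Leila controls holds a voting interest in Everline, so Leila still does not control it.
No new person acquires control, so the clause is not triggered.

No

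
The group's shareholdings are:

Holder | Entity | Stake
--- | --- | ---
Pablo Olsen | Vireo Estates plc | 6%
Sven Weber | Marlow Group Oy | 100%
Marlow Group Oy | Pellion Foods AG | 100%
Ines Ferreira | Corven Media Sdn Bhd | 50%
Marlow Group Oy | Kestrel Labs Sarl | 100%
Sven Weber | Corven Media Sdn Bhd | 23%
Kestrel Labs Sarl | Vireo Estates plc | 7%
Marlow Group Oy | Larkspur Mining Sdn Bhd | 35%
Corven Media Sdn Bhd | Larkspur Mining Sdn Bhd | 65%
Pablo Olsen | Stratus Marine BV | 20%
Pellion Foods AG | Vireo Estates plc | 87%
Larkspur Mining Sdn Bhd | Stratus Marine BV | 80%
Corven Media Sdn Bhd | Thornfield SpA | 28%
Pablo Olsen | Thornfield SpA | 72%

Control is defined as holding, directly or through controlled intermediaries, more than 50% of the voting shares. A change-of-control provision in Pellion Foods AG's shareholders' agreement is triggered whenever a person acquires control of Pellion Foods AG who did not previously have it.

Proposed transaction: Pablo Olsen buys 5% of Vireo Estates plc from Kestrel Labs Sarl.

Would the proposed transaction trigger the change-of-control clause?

The purchase adds only to Pablo's holdings (Kestrel's stake shrinks), so Pablo is the only person who could newly come to control Pellion.
Pablo holds 72% of Thornfield, so Pablo controls Thornfield.
Neither Pablo nor any entity Pablo controls holds any voting interest in Pellion.
So before the transaction, Pablo does not control Pellion.
After the purchase, Pablo's direct stake in Vireo rises to 6% + 5% = 11%, and Kestrel's stake falls to 2%.
Pablo's side now holds 11% of Vireo, not > 50%, so Pablo still does not control Vireo.
After the transaction, neither Pablo nor any entity Pablo controls holds a voting interest in Pellion, so Pablo still does not control it.
No new person acquires control, so the clause is not triggered.

No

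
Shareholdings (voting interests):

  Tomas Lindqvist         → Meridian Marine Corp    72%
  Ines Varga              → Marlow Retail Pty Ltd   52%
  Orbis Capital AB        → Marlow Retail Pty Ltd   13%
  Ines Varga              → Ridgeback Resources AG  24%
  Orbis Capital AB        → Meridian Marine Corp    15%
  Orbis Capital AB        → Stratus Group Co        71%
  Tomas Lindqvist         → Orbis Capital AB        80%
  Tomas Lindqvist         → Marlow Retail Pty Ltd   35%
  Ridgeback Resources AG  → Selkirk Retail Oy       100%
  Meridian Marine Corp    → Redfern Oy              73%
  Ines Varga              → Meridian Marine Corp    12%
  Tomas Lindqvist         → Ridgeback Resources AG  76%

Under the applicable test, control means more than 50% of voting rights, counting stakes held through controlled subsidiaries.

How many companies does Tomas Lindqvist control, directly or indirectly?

6

Tomas holds 80% of Orbis, so Tomas controls Orbis.
Tomas holds 76% of Ridgeback, so Tomas controls Ridgeback.
Tomas and Orbis together hold 72% + 15% = 87% of Meridian, so Tomas controls Meridian.
Ridgeback holds 100% of Selkirk, so Tomas controls Selkirk.
Meridian holds 73% of Redfern, so Tomas controls Redfern.
Orbis holds 71% of Stratus, so Tomas controls Stratus.
No other company's threshold is met.
Tomas controls 6 companies.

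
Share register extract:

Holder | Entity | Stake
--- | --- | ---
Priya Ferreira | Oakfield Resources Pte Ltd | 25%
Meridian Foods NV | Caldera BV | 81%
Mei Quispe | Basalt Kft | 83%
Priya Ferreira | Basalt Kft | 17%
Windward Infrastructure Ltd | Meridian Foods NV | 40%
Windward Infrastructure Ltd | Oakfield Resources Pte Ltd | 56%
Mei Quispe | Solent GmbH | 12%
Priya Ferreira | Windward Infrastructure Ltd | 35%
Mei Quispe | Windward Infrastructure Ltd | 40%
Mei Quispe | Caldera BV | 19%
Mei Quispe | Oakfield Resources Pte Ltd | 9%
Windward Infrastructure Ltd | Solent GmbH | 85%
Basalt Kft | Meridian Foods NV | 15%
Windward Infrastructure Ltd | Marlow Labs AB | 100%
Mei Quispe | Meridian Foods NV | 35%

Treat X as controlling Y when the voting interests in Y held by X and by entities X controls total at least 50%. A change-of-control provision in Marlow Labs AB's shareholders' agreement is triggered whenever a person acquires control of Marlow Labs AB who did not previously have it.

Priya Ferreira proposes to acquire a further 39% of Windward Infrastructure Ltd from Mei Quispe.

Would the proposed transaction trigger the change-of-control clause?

Yes

The purchase adds only to Priya's holdings (Mei's stake shrinks), so Priya is the only person who could newly come to control Marlow.
Priya's largest direct stake is 35% in Windward, which does not meet the threshold, so Priya controls no company.
Neither Priya nor any entity Priya controls holds any voting interest in Marlow.
So before the transaction, Priya does not control Marlow.
After the purchase, Priya's direct stake in Windward rises to 35% + 39% = 74%, and Mei's stake falls to 1%.
Priya holds 74% of Windward, so Priya controls Windward.
Windward holds 100% of Marlow, so Priya controls Marlow.
Priya did not control Marlow before and does after, so the clause is triggered.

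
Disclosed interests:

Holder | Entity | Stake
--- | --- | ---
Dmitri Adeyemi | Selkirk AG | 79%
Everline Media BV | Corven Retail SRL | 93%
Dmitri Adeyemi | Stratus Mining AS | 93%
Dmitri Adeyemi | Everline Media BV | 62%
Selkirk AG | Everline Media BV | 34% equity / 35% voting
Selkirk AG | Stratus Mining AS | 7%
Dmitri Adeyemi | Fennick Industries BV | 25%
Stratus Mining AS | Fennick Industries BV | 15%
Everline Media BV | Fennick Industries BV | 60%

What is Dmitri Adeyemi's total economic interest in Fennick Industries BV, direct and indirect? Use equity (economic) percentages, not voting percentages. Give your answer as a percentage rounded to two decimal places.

Dmitri reaches Fennick along 5 paths.
Via Everline: 62% × 60% = 37.2%.
Via Selkirk → Everline: 79% × 34% × 60% = 16.116%.
Direct stake: 25% = 25%.
Via Stratus: 93% × 15% = 13.95%.
Via Selkirk → Stratus: 79% × 7% × 15% = 0.8295%.
Total: 37.2% + 16.116% + 25% + 13.95% + 0.8295% = 93.0955%.
Rounded: 93.10%.

93.10%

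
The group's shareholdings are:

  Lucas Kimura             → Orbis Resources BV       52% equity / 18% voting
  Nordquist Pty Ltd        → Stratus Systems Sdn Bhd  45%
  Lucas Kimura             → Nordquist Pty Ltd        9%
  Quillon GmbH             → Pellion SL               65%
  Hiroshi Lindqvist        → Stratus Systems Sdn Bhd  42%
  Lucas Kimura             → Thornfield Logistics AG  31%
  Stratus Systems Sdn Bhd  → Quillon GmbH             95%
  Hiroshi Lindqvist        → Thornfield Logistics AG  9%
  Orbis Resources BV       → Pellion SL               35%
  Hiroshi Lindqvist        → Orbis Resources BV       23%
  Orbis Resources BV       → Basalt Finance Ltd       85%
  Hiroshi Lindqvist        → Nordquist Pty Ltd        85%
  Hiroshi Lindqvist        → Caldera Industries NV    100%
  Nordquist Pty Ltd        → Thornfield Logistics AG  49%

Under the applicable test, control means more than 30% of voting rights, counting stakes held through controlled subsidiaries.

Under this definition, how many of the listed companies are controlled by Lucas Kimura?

Lucas holds 31% of Thornfield, so Lucas controls Thornfield.
No other company's threshold is met.
Lucas controls 1 company.

1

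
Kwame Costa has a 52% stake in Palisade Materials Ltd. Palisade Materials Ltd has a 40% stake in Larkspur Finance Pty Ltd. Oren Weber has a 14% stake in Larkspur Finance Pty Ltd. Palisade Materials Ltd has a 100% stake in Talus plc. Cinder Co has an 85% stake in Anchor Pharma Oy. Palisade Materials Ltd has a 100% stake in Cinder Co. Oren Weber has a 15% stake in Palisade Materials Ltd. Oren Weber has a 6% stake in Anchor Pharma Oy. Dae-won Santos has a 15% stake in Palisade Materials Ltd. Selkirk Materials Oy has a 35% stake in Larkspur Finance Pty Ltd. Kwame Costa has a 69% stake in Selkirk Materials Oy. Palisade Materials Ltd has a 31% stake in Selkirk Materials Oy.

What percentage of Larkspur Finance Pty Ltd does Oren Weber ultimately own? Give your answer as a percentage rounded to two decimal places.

Oren reaches Larkspur along 3 paths.
Via Palisade → Selkirk: 15% × 31% × 35% = 1.6275%.
Via Palisade: 15% × 40% = 6%.
Direct stake: 14% = 14%.
Total: 1.6275% + 6% + 14% = 21.6275%.
Rounded: 21.63%.

21.63%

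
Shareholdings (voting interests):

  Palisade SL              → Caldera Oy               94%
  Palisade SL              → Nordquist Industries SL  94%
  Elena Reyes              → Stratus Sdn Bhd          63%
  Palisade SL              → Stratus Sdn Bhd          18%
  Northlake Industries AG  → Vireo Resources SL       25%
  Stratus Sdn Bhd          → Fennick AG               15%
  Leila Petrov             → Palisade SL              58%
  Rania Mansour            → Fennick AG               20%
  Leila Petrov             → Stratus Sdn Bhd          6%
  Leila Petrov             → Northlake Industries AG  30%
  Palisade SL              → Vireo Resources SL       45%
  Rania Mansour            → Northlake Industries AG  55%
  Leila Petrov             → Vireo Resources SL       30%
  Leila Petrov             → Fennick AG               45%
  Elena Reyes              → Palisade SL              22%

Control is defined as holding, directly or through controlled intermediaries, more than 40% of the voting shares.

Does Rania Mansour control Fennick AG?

No

Rania holds 55% of Northlake, so Rania controls Northlake.
In Fennick, Rania's side holds only 20%, not > 40%.
So Rania does not control Fennick.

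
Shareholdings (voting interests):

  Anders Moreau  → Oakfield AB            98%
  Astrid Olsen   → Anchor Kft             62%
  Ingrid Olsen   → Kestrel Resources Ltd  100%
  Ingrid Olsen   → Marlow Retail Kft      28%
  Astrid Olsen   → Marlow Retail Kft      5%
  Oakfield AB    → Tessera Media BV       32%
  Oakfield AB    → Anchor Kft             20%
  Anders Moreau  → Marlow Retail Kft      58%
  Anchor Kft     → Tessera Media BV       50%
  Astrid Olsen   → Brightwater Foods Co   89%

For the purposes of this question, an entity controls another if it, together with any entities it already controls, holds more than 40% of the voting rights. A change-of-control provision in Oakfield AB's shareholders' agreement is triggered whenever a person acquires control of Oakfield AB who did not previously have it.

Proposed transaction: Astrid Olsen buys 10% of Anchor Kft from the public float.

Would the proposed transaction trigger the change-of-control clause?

The purchase changes only Astrid's holdings, so Astrid is the only person who could newly come to control Oakfield.
Astrid holds 89% of Brightwater, so Astrid controls Brightwater.
Astrid holds 62% of Anchor, so Astrid controls Anchor.
Anchor holds 50% of Tessera, so Astrid controls Tessera.
Neither Astrid nor any entity Astrid controls holds any voting interest in Oakfield.
So before the transaction, Astrid does not control Oakfield.
After the purchase, Astrid's direct stake in Anchor rises to 62% + 10% = 72%.
Astrid holds 72% of Anchor, so Astrid controls Anchor.
After the transaction, neither Astrid nor any entity Astrid controls holds a voting interest in Oakfield, so Astrid still does not control it.
No new person acquires control, so the clause is not triggered.

No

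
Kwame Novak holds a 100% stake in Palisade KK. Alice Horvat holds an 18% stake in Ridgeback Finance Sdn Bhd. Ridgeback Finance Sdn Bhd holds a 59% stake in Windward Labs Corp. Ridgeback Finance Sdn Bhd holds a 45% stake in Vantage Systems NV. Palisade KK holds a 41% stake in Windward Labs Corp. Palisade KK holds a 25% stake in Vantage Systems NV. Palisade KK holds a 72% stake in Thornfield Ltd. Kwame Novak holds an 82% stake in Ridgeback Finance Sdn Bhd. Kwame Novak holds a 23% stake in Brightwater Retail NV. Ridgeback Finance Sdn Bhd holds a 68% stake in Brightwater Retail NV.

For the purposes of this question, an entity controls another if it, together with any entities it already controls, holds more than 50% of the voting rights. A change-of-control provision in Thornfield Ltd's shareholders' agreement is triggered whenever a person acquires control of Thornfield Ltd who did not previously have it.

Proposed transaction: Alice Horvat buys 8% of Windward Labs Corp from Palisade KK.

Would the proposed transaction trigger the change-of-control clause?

No

The purchase adds only to Alice's holdings (Palisade's stake shrinks), so Alice is the only person who could newly come to control Thornfield.
Alice's largest direct stake is 18% in Ridgeback, which does not meet the threshold, so Alice controls no company.
Neither Alice nor any entity Alice controls holds any voting interest in Thornfield.
So before the transaction, Alice does not control Thornfield.
After the purchase, Alice holds 8% of Windward directly, and Palisade's stake falls to 33%.
Alice's side now holds 8% of Windward, not > 50%, so Alice still does not control Windward.
After the transaction, neither Alice nor any entity Alice controls holds a voting interest in Thornfield, so Alice still does not control it.
No new person acquires control, so the clause is not triggered.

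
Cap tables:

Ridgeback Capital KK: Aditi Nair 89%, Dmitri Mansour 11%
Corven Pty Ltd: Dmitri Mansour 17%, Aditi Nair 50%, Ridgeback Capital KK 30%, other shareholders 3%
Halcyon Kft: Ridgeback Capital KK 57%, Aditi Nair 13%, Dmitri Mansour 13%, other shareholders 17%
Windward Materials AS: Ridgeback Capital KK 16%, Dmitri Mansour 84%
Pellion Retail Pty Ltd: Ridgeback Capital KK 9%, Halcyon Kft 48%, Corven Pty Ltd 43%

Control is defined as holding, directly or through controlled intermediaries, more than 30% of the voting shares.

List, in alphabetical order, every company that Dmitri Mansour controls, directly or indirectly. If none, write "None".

Windward Materials AS

Dmitri holds 84% of Windward, so Dmitri controls Windward.
No other company's threshold is met.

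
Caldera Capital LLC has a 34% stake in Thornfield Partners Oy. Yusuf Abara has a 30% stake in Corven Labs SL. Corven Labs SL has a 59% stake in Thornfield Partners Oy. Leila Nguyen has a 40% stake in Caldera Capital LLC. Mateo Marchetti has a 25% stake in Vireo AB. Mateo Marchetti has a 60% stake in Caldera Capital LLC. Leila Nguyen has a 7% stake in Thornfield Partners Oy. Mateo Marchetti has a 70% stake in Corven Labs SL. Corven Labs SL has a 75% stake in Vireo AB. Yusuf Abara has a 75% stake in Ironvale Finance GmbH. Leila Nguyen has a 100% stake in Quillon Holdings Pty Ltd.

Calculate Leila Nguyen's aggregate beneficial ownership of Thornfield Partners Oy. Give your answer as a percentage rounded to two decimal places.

20.60%

Leila reaches Thornfield along 2 paths.
Via Caldera: 40% × 34% = 13.6%.
Direct stake: 7% = 7%.
Total: 13.6% + 7% = 20.6%.
Rounded: 20.60%.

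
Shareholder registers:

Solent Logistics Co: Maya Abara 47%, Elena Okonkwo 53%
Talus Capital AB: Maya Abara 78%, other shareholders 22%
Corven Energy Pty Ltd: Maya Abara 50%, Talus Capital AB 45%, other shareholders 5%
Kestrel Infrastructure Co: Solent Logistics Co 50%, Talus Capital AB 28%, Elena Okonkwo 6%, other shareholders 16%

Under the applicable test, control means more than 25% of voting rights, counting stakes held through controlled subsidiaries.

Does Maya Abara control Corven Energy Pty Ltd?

Maya holds 78% of Talus, so Maya controls Talus.
Maya and Talus together hold 50% + 45% = 95% of Corven, so Maya controls Corven.

Yes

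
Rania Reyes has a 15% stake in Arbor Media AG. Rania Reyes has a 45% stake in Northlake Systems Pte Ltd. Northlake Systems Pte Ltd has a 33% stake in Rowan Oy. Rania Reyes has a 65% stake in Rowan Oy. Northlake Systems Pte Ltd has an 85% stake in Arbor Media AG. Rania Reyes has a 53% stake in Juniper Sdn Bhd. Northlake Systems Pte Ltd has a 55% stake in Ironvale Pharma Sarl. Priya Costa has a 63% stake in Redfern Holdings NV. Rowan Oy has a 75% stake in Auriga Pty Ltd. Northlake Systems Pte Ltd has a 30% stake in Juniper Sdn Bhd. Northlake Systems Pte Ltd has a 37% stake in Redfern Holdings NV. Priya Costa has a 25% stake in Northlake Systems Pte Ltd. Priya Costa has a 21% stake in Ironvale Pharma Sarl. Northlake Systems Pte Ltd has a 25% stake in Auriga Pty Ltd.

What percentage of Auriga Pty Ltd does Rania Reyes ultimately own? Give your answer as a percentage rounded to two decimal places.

71.14%

Rania reaches Auriga along 3 paths.
Via Northlake → Rowan: 45% × 33% × 75% = 11.1375%.
Via Rowan: 65% × 75% = 48.75%.
Via Northlake: 45% × 25% = 11.25%.
Total: 11.1375% + 48.75% + 11.25% = 71.1375%.
Rounded: 71.14%.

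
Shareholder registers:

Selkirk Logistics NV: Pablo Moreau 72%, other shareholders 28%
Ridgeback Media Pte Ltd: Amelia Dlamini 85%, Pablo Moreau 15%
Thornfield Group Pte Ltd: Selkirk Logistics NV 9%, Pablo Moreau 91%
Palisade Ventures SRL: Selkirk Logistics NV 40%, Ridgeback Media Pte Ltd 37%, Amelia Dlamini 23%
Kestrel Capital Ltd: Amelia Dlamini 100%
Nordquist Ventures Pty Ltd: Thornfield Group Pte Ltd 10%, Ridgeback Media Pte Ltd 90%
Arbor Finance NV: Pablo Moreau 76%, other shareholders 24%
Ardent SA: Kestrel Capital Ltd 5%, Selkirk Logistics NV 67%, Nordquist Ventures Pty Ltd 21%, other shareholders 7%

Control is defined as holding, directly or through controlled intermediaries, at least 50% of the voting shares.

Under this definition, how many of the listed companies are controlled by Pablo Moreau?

4

Pablo holds 72% of Selkirk, so Pablo controls Selkirk.
Selkirk and Pablo together hold 9% + 91% = 100% of Thornfield, so Pablo controls Thornfield.
Pablo holds 76% of Arbor, so Pablo controls Arbor.
Selkirk holds 67% of Ardent, so Pablo controls Ardent.
No other company's threshold is met.
Pablo controls 4 companies.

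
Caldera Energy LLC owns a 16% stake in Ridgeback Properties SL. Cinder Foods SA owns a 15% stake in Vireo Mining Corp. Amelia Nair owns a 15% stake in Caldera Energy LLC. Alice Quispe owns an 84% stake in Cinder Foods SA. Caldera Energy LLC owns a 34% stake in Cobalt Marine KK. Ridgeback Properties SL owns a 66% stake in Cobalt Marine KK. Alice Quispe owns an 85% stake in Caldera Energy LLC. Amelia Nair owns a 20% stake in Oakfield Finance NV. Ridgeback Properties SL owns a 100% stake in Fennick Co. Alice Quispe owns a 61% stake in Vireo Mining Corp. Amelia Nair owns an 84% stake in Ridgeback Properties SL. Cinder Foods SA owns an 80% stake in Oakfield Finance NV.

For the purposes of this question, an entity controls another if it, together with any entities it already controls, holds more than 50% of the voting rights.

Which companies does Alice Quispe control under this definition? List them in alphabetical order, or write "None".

Caldera Energy LLC, Cinder Foods SA, Oakfield Finance NV, Vireo Mining Corp

Alice holds 85% of Caldera, so Alice controls Caldera.
Alice holds 84% of Cinder, so Alice controls Cinder.
Cinder holds 80% of Oakfield, so Alice controls Oakfield.
Alice and Cinder together hold 61% + 15% = 76% of Vireo, so Alice controls Vireo.
No other company's threshold is met.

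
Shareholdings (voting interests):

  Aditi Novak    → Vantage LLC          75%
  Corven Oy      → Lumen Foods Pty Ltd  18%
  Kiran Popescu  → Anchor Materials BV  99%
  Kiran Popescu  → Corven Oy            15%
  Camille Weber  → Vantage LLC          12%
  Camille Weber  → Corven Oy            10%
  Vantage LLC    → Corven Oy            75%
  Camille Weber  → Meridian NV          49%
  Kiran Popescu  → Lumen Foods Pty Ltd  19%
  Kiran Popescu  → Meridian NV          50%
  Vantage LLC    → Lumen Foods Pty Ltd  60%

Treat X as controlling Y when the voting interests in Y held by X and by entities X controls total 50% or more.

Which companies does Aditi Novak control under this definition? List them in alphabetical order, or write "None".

Corven Oy, Lumen Foods Pty Ltd, Vantage LLC

Aditi holds 75% of Vantage, so Aditi controls Vantage.
Vantage holds 75% of Corven, so Aditi controls Corven.
Vantage and Corven together hold 60% + 18% = 78% of Lumen, so Aditi controls Lumen.
No other company's threshold is met.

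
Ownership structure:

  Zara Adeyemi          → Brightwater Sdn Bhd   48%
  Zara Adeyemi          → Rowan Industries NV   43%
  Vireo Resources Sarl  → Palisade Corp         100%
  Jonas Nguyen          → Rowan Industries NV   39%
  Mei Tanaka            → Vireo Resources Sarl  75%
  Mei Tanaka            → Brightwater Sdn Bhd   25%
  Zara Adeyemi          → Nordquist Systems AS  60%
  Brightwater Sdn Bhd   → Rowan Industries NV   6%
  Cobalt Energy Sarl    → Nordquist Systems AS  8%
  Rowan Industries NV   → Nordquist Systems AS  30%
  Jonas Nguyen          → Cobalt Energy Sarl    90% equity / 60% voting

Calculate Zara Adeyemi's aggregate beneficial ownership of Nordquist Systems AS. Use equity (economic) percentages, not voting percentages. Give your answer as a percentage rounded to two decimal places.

73.76%

Zara reaches Nordquist along 3 paths.
Via Rowan: 43% × 30% = 12.9%.
Via Brightwater → Rowan: 48% × 6% × 30% = 0.864%.
Direct stake: 60% = 60%.
Total: 12.9% + 0.864% + 60% = 73.764%.
Rounded: 73.76%.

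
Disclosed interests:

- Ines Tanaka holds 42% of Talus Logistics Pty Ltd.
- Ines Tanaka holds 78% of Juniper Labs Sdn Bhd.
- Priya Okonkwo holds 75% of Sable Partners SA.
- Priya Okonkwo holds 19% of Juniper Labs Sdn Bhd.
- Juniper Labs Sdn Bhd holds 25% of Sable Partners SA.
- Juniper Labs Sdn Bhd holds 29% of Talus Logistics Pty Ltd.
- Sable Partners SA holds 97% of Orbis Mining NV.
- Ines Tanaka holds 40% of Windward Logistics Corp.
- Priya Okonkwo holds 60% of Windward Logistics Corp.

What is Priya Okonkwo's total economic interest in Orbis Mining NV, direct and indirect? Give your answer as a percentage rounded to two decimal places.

77.36%

Priya reaches Orbis along 2 paths.
Via Sable: 75% × 97% = 72.75%.
Via Juniper → Sable: 19% × 25% × 97% = 4.6075%.
Total: 72.75% + 4.6075% = 77.3575%.
Rounded: 77.36%.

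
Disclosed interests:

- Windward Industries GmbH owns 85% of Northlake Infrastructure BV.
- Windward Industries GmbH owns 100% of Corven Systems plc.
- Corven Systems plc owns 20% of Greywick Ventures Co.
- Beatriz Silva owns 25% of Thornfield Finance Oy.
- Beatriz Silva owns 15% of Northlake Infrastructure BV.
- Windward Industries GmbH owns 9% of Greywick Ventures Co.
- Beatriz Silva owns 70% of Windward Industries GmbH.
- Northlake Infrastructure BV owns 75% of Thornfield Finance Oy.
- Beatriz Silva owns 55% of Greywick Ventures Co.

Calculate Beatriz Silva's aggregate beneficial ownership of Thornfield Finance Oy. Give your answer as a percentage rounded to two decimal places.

80.88%

Beatriz reaches Thornfield along 3 paths.
Direct stake: 25% = 25%.
Via Windward → Northlake: 70% × 85% × 75% = 44.625%.
Via Northlake: 15% × 75% = 11.25%.
Total: 25% + 44.625% + 11.25% = 80.875%.
Rounded: 80.88%.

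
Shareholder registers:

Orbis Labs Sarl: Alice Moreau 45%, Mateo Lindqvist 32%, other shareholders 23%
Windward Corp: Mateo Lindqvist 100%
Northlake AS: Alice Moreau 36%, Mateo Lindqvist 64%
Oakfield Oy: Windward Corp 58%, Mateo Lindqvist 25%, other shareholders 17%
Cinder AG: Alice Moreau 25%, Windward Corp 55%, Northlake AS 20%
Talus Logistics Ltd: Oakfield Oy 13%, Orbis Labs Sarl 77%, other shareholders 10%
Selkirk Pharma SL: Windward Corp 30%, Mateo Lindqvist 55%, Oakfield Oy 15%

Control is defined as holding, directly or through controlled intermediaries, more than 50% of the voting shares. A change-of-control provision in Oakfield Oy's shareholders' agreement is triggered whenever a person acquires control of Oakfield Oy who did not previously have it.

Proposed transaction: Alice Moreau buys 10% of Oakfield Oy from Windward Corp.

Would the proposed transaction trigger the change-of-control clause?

No

The purchase adds only to Alice's holdings (Windward's stake shrinks), so Alice is the only person who could newly come to control Oakfield.
Alice's largest direct stake is 45% in Orbis, which does not meet the threshold, so Alice controls no company.
Neither Alice nor any entity Alice controls holds any voting interest in Oakfield.
So before the transaction, Alice does not control Oakfield.
After the purchase, Alice holds 10% of Oakfield directly, and Windward's stake falls to 48%.
After the transaction, Alice's side holds 10% of Oakfield, not > 50%, so Alice still does not control Oakfield.
No new person acquires control, so the clause is not triggered.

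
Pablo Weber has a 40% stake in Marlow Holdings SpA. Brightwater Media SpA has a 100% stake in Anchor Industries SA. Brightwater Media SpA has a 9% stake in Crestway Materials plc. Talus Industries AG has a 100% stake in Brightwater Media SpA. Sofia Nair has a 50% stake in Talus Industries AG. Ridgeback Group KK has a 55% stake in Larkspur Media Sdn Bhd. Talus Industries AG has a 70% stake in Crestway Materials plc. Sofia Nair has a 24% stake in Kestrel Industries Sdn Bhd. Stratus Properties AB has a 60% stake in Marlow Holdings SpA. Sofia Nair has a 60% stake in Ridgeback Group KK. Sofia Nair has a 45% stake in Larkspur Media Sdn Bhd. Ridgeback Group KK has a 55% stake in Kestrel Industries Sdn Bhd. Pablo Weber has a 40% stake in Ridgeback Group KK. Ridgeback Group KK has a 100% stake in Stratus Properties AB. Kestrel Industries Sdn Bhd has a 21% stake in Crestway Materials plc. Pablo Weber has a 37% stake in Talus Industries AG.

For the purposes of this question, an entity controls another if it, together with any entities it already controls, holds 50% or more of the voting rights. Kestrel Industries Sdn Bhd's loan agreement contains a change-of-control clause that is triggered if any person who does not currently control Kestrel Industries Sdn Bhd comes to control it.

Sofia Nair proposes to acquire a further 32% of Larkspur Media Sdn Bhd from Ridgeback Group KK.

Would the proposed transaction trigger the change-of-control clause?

The purchase adds only to Sofia's holdings (Ridgeback's stake shrinks), so Sofia is the only person who could newly come to control Kestrel.
Sofia holds 60% of Ridgeback, so Sofia controls Ridgeback.
Ridgeback and Sofia together hold 55% + 24% = 79% of Kestrel, so Sofia controls Kestrel.
So Sofia already controls Kestrel before the transaction.
After the purchase, Sofia's direct stake in Larkspur rises to 45% + 32% = 77%, and Ridgeback's stake falls to 23%.
Sofia controlled Kestrel already, so this is not a new person acquiring control; every other person's position is unchanged or reduced.
No new person acquires control, so the clause is not triggered.

No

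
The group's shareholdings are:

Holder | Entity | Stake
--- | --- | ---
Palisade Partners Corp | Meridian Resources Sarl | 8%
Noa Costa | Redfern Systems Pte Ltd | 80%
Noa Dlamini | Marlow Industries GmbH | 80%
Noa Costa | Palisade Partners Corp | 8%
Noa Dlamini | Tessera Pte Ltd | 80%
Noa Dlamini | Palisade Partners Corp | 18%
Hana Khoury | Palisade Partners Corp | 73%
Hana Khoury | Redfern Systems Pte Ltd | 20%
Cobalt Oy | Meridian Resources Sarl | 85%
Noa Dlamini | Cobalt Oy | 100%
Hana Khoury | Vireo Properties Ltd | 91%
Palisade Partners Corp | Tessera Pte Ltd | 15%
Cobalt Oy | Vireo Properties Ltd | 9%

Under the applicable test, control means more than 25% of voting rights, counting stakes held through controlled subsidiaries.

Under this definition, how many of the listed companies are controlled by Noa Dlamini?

Noa Dlamini holds 80% of Tessera, so Noa Dlamini controls Tessera.
Noa Dlamini holds 80% of Marlow, so Noa Dlamini controls Marlow.
Noa Dlamini holds 100% of Cobalt, so Noa Dlamini controls Cobalt.
Cobalt holds 85% of Meridian, so Noa Dlamini controls Meridian.
No other company's threshold is met.
Noa Dlamini controls 4 companies.

4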